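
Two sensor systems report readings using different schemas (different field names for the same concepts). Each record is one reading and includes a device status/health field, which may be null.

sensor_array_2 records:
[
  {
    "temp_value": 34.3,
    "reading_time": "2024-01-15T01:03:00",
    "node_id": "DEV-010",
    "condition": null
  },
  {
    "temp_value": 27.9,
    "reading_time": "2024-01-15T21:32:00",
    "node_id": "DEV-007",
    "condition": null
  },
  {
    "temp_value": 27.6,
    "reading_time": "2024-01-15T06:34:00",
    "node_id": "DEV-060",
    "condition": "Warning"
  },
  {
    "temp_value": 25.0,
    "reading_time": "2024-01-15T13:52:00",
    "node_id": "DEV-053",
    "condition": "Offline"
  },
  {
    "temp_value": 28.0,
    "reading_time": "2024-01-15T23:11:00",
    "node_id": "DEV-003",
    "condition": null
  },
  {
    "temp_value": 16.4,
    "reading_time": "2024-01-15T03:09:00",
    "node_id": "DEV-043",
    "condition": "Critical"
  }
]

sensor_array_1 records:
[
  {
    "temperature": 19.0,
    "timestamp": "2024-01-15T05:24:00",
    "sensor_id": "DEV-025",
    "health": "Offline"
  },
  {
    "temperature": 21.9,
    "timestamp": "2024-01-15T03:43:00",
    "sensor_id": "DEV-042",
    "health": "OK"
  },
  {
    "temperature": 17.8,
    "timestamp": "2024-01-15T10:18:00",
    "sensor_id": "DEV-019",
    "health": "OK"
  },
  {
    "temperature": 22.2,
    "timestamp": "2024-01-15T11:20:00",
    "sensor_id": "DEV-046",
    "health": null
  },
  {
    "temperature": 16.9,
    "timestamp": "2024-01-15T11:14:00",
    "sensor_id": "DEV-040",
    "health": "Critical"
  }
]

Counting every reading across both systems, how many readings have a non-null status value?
7

Schema mapping: "condition" (sensor_array_2) = "health" (sensor_array_1) = status

Non-null in sensor_array_2: 3
Non-null in sensor_array_1: 4

Total non-null: 3 + 4 = 7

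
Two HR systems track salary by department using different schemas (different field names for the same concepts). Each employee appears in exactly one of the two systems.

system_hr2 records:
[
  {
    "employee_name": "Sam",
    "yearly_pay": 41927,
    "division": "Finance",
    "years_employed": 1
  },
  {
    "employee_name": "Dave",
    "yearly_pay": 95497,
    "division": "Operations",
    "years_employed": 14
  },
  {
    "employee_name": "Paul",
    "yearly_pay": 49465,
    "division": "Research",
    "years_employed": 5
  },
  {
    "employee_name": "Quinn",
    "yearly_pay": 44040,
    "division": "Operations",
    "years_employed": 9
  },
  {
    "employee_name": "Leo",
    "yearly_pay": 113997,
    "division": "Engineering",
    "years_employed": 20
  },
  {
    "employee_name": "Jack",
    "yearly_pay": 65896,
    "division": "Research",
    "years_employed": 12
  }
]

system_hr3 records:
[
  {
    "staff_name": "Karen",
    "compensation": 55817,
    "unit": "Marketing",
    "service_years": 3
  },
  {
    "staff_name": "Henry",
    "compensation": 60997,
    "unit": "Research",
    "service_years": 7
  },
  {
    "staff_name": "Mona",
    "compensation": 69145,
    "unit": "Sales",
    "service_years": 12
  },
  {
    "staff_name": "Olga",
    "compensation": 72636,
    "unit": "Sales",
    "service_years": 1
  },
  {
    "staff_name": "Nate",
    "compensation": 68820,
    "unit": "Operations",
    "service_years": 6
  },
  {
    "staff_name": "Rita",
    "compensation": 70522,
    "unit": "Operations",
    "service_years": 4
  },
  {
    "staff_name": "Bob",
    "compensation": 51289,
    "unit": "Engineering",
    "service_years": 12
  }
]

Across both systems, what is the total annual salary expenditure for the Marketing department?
55817

Schema mappings:
- "division" (system_hr2) = "unit" (system_hr3) = department
- "yearly_pay" (system_hr2) = "compensation" (system_hr3) = salary

Marketing salaries from system_hr2: 0
Marketing salaries from system_hr3: 55817

Total: 0 + 55817 = 55817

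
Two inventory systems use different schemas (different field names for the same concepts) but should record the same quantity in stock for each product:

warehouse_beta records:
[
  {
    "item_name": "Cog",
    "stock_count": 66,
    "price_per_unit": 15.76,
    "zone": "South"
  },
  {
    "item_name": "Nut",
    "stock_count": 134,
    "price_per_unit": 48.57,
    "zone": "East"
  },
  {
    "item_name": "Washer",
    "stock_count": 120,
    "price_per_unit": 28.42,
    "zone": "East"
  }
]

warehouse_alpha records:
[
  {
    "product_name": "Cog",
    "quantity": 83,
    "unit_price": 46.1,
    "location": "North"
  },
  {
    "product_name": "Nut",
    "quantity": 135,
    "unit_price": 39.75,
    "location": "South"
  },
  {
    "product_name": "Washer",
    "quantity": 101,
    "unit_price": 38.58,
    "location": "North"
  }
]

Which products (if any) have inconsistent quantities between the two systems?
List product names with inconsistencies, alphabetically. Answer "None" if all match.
Cog, Nut, Washer

Schema mappings:
- "item_name" (warehouse_beta) = "product_name" (warehouse_alpha) = product name
- "stock_count" (warehouse_beta) = "quantity" (warehouse_alpha) = quantity

Comparison:
  Cog: 66 vs 83 - MISMATCH
  Nut: 134 vs 135 - MISMATCH
  Washer: 120 vs 101 - MISMATCH

Products with inconsistencies: Cog, Nut, Washer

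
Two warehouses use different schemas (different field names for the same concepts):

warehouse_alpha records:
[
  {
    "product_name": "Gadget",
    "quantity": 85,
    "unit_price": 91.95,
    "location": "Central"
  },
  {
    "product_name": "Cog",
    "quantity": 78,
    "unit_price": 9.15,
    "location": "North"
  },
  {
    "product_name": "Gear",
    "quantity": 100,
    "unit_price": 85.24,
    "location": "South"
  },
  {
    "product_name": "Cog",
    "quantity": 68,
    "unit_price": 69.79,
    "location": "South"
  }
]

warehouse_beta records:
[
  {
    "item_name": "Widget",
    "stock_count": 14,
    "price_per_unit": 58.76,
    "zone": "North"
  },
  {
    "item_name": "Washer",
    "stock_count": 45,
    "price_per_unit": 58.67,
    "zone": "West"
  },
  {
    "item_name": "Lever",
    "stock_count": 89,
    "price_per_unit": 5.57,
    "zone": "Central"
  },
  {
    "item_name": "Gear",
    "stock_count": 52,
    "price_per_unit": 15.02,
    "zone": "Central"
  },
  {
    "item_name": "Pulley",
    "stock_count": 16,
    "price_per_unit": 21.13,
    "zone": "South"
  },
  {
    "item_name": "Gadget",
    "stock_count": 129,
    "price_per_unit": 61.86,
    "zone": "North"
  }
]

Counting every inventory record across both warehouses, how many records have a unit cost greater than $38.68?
6

Schema mapping: "unit_price" (warehouse_alpha) = "price_per_unit" (warehouse_beta) = unit cost

Records > $38.68 in warehouse_alpha: 3
Records > $38.68 in warehouse_beta: 3

Total count: 3 + 3 = 6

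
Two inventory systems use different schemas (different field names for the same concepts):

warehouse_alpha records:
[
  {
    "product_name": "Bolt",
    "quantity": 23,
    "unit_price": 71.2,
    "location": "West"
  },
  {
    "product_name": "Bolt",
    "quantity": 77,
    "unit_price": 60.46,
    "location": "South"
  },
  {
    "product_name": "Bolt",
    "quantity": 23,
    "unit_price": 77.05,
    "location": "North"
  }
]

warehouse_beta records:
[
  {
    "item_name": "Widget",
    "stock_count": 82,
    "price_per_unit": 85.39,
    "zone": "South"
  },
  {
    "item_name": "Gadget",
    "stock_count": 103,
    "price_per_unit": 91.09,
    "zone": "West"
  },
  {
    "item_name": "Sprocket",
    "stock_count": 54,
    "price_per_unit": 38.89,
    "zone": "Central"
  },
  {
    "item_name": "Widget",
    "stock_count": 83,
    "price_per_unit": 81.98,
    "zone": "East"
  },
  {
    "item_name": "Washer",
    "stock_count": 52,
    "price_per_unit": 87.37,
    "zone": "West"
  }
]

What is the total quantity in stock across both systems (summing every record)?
497

To reconcile these schemas, identify the field holding the quantity in stock in each system:
1. In warehouse_alpha it is "quantity"
2. In warehouse_beta it is "stock_count"

From warehouse_alpha: 23 + 77 + 23 = 123
From warehouse_beta: 82 + 103 + 54 + 83 + 52 = 374

Total: 123 + 374 = 497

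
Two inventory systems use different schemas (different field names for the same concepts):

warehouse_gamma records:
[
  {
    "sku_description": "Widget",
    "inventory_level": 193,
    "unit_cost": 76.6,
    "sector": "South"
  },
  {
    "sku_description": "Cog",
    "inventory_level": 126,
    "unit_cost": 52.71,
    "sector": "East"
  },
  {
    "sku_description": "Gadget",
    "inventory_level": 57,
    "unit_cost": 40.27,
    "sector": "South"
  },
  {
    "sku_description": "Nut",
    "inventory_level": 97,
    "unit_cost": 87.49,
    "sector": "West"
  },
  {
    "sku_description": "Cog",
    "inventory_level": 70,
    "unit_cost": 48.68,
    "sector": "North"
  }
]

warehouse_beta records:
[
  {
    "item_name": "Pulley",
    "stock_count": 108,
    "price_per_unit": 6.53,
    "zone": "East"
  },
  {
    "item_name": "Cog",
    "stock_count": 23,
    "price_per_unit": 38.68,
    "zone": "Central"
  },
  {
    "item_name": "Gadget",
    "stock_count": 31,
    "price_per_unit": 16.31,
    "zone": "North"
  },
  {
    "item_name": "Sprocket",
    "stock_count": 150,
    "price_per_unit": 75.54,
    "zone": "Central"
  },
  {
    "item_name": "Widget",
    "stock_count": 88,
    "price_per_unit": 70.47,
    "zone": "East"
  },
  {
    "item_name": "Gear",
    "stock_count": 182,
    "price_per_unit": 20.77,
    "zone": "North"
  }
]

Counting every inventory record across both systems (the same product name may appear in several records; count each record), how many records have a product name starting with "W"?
2

Schema mapping: "sku_description" (warehouse_gamma) = "item_name" (warehouse_beta) = product name

Records with product name starting with "W" in warehouse_gamma: 1
Records with product name starting with "W" in warehouse_beta: 1

Total: 1 + 1 = 2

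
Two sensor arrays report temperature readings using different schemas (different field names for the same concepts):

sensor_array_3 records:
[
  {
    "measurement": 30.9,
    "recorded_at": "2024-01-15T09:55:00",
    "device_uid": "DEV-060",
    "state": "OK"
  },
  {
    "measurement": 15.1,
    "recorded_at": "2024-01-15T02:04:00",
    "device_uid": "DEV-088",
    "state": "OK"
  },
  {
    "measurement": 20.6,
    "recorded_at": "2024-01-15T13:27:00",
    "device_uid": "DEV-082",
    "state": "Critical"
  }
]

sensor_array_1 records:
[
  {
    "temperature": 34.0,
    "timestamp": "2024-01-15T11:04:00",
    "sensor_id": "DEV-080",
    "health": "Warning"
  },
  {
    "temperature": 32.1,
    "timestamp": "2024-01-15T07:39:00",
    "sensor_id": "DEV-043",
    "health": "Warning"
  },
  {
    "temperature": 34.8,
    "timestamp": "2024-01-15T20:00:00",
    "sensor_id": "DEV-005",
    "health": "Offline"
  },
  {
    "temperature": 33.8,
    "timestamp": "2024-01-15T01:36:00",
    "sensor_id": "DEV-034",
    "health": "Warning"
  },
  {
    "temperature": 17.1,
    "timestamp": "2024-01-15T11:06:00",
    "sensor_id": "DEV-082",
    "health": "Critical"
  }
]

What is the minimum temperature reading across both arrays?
15.1

Schema mapping: "measurement" (sensor_array_3) = "temperature" (sensor_array_1) = temperature reading

Minimum in sensor_array_3: 15.1
Minimum in sensor_array_1: 17.1

Overall minimum: min(15.1, 17.1) = 15.1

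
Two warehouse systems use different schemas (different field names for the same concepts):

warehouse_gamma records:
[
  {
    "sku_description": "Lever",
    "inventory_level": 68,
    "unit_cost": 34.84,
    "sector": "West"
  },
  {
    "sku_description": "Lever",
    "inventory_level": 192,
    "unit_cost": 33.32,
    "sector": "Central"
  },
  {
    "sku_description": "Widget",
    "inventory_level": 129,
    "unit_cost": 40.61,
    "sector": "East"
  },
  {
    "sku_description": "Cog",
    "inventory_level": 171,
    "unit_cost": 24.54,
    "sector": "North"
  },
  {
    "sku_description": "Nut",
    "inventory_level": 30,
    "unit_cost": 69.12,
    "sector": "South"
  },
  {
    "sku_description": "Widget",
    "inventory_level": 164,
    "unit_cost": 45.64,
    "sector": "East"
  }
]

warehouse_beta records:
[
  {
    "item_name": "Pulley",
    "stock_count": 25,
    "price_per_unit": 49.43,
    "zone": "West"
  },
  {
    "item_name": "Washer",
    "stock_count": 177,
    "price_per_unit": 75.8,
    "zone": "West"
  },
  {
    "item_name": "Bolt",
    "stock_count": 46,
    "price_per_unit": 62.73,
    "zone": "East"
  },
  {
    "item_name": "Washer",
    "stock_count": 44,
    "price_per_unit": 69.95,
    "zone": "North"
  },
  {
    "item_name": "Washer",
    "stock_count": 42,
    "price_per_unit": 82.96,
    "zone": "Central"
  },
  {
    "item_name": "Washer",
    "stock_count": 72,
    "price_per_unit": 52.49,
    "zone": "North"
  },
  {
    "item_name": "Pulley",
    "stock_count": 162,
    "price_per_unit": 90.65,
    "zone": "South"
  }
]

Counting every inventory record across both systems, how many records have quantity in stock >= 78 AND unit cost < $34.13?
2

Schema mappings:
- "inventory_level" (warehouse_gamma) = "stock_count" (warehouse_beta) = quantity
- "unit_cost" (warehouse_gamma) = "price_per_unit" (warehouse_beta) = unit cost

Records meeting both conditions in warehouse_gamma: 2
Records meeting both conditions in warehouse_beta: 0

Total: 2 + 0 = 2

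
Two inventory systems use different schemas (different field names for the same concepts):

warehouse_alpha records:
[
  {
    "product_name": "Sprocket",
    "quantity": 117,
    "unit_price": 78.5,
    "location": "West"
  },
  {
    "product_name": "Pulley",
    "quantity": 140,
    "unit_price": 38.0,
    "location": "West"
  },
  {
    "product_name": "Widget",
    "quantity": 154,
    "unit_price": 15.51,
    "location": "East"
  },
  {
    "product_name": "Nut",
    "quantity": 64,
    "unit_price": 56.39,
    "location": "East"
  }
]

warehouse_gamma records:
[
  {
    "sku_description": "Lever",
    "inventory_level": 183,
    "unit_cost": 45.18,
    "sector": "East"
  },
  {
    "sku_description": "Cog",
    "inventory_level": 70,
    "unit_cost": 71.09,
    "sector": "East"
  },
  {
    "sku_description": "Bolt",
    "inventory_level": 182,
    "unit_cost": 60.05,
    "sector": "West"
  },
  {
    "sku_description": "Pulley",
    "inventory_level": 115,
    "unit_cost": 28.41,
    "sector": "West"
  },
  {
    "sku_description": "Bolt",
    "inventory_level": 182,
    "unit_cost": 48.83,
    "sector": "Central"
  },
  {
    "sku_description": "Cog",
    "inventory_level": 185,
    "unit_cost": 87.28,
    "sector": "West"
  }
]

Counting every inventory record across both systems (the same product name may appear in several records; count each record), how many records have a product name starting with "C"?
2

Schema mapping: "product_name" (warehouse_alpha) = "sku_description" (warehouse_gamma) = product name

Records with product name starting with "C" in warehouse_alpha: 0
Records with product name starting with "C" in warehouse_gamma: 2

Total: 0 + 2 = 2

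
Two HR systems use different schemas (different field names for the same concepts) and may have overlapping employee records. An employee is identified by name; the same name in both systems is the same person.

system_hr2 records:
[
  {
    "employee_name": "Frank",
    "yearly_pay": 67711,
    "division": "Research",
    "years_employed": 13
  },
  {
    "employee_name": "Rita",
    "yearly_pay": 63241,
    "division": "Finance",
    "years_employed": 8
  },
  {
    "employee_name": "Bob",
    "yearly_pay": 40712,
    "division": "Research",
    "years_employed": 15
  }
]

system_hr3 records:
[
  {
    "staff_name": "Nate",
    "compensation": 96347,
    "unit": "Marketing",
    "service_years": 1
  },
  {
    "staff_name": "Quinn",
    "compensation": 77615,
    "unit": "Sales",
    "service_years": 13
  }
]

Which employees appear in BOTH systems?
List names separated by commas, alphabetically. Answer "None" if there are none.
None

Schema mapping: "employee_name" (system_hr2) = "staff_name" (system_hr3) = employee name

Names in system_hr2: ['Bob', 'Frank', 'Rita']
Names in system_hr3: ['Nate', 'Quinn']

Intersection: None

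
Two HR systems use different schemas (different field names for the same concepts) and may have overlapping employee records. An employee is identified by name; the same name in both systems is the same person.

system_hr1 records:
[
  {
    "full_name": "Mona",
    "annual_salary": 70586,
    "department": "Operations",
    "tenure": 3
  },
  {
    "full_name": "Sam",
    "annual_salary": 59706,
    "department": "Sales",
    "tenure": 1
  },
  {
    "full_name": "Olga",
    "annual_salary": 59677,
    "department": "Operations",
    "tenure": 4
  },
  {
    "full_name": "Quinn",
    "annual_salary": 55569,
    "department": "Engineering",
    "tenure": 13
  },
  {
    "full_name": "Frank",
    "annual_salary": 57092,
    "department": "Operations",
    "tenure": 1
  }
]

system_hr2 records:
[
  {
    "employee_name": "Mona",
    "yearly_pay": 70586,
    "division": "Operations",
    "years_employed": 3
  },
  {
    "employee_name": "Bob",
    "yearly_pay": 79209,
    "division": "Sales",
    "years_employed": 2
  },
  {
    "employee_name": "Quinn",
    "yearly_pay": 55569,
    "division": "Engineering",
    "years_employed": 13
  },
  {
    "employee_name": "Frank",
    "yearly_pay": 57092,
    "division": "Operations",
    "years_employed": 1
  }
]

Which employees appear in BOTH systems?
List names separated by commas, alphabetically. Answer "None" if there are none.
Frank, Mona, Quinn

Schema mapping: "full_name" (system_hr1) = "employee_name" (system_hr2) = employee name

Names in system_hr1: ['Frank', 'Mona', 'Olga', 'Quinn', 'Sam']
Names in system_hr2: ['Bob', 'Frank', 'Mona', 'Quinn']

Intersection: ['Frank', 'Mona', 'Quinn']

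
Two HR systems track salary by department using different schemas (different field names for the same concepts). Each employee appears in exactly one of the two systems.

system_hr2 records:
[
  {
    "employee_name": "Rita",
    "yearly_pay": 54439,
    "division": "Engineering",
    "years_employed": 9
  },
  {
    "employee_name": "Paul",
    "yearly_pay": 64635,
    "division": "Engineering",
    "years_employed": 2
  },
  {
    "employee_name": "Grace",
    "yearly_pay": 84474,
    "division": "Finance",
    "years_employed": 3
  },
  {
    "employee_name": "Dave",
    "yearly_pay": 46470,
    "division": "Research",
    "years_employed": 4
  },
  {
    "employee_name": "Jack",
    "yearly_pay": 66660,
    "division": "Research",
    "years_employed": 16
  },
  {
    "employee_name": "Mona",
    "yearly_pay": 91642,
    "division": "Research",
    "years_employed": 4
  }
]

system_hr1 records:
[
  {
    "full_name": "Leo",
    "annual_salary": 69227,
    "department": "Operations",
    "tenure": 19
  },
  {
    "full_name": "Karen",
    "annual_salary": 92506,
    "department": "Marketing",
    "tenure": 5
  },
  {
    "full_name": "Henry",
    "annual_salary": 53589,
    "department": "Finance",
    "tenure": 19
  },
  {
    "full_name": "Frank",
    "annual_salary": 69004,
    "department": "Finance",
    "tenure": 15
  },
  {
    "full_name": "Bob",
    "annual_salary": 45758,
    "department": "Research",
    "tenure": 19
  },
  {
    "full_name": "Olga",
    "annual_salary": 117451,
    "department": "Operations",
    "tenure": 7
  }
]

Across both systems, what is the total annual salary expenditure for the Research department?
250530

Schema mappings:
- "division" (system_hr2) = "department" (system_hr1) = department
- "yearly_pay" (system_hr2) = "annual_salary" (system_hr1) = salary

Research salaries from system_hr2: 204772
Research salaries from system_hr1: 45758

Total: 204772 + 45758 = 250530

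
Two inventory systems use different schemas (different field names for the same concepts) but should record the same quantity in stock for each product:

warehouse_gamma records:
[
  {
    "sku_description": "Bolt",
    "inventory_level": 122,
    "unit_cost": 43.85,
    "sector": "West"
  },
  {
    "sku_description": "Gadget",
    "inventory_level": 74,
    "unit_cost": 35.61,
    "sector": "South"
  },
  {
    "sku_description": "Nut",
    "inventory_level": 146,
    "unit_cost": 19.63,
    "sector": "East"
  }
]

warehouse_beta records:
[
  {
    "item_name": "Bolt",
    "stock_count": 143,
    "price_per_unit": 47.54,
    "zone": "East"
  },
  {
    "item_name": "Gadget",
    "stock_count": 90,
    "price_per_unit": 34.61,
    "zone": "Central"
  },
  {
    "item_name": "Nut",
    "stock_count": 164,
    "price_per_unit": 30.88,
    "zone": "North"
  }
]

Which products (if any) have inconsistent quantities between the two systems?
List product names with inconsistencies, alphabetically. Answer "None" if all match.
Bolt, Gadget, Nut

Schema mappings:
- "sku_description" (warehouse_gamma) = "item_name" (warehouse_beta) = product name
- "inventory_level" (warehouse_gamma) = "stock_count" (warehouse_beta) = quantity

Comparison:
  Bolt: 122 vs 143 - MISMATCH
  Gadget: 74 vs 90 - MISMATCH
  Nut: 146 vs 164 - MISMATCH

Products with inconsistencies: Bolt, Gadget, Nut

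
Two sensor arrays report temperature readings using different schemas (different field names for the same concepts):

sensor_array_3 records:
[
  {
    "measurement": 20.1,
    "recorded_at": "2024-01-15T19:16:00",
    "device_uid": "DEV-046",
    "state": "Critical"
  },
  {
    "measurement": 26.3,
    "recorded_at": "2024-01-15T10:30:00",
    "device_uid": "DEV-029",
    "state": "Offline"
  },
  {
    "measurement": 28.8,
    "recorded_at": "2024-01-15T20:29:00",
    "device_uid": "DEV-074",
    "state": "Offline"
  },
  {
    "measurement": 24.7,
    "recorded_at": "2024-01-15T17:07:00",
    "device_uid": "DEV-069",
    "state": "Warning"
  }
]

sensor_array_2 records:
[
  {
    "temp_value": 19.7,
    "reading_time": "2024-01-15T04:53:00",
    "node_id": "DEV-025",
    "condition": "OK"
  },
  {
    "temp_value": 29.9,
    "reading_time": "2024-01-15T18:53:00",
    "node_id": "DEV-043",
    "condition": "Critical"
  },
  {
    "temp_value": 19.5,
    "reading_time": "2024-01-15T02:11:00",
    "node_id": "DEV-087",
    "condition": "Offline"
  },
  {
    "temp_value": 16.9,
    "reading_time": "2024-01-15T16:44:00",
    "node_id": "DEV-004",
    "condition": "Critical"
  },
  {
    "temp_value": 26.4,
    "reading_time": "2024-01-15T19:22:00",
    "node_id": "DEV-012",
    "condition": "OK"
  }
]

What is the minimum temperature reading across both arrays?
16.9

Schema mapping: "measurement" (sensor_array_3) = "temp_value" (sensor_array_2) = temperature reading

Minimum in sensor_array_3: 20.1
Minimum in sensor_array_2: 16.9

Overall minimum: min(20.1, 16.9) = 16.9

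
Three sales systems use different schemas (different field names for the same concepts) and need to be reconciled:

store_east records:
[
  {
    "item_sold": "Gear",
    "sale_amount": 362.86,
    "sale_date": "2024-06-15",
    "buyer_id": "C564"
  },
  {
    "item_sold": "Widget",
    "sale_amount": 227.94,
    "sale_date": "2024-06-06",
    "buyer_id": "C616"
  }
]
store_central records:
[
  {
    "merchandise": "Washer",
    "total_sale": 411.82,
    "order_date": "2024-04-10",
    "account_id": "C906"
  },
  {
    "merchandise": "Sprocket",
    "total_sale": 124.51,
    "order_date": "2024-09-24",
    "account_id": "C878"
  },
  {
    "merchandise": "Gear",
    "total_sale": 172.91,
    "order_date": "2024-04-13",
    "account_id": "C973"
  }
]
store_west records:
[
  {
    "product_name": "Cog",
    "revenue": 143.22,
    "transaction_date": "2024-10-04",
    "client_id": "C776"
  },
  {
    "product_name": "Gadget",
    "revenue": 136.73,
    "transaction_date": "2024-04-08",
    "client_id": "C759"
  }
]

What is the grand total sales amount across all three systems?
1579.99

Schema reconciliation - all amount fields map to sale amount:

store_east (sale_amount): 590.8
store_central (total_sale): 709.24
store_west (revenue): 279.95

Grand total: 1579.99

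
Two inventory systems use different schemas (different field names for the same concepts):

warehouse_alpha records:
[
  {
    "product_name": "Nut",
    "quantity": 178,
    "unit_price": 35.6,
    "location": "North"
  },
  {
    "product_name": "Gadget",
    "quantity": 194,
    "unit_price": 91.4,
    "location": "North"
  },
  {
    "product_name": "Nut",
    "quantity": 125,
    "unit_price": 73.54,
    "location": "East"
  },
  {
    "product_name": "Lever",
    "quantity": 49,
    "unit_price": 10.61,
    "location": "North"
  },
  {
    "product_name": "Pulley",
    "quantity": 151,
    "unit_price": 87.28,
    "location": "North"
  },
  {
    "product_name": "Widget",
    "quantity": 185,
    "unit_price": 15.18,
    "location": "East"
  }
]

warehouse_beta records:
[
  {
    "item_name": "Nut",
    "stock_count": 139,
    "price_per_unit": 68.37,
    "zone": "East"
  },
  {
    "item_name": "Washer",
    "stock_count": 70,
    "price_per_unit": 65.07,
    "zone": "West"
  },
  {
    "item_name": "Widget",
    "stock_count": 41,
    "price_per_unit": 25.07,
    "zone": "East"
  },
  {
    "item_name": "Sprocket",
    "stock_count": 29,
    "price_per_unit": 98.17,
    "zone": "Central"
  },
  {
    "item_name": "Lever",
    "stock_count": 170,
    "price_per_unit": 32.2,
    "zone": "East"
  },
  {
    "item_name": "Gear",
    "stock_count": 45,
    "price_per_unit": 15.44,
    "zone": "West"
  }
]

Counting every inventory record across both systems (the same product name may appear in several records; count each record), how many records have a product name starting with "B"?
0

Schema mapping: "product_name" (warehouse_alpha) = "item_name" (warehouse_beta) = product name

Records with product name starting with "B" in warehouse_alpha: 0
Records with product name starting with "B" in warehouse_beta: 0

Total: 0 + 0 = 0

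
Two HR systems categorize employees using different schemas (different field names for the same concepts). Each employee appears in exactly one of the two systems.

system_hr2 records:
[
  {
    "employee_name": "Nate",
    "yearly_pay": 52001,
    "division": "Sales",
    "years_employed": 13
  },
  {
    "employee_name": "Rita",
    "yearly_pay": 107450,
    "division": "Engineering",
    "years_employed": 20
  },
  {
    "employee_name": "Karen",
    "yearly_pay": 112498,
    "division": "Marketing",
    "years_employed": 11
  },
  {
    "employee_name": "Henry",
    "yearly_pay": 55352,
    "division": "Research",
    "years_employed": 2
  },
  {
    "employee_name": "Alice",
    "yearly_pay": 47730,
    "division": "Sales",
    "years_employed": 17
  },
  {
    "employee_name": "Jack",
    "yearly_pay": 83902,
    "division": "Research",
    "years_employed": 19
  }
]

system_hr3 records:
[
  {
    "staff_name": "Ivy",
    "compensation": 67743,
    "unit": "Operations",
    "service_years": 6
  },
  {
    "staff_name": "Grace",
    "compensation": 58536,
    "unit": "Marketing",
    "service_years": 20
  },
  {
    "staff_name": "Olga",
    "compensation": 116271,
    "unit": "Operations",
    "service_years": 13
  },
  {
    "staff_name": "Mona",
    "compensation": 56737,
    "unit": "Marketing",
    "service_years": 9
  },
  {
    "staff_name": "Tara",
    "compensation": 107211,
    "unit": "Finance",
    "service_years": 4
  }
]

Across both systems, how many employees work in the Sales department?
2

Schema mapping: "division" (system_hr2) = "unit" (system_hr3) = department

Sales employees in system_hr2: 2
Sales employees in system_hr3: 0

Total in Sales: 2 + 0 = 2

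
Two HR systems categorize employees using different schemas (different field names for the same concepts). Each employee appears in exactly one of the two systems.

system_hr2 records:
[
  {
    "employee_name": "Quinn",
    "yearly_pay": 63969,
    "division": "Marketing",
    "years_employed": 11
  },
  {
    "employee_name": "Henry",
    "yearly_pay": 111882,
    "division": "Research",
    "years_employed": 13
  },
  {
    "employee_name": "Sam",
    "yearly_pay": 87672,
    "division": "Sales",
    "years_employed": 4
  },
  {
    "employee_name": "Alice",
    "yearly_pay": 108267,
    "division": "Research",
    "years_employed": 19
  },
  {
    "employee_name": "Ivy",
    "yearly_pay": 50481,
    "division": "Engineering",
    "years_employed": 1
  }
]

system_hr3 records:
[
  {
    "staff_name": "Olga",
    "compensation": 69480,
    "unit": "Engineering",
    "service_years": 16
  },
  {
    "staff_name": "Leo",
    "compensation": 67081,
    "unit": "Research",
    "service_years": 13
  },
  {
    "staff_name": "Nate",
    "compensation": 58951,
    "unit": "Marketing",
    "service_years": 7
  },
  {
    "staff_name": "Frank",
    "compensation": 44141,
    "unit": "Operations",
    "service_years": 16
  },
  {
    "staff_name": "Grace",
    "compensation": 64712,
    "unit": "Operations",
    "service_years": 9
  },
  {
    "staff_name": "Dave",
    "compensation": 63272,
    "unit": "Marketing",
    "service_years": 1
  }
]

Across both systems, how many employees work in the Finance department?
0

Schema mapping: "division" (system_hr2) = "unit" (system_hr3) = department

Finance employees in system_hr2: 0
Finance employees in system_hr3: 0

Total in Finance: 0 + 0 = 0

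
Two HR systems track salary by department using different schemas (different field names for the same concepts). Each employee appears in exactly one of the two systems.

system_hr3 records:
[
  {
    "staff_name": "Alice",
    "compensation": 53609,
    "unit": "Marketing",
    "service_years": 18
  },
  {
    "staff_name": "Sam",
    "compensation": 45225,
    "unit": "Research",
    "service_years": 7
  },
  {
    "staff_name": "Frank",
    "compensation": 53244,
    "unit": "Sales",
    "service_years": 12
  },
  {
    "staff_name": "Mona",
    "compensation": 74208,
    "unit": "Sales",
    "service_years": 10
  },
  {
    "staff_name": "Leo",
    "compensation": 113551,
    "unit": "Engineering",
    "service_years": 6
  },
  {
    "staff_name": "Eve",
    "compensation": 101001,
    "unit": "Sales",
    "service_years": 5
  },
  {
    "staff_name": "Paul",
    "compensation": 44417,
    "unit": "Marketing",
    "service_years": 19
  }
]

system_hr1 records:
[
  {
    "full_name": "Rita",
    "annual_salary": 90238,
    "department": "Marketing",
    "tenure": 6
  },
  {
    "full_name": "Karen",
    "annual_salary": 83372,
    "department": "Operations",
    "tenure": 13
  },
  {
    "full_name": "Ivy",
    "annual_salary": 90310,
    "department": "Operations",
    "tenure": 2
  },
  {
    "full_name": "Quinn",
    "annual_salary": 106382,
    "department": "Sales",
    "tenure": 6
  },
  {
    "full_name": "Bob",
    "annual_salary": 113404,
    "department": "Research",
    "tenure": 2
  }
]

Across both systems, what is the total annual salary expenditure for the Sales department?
334835

Schema mappings:
- "unit" (system_hr3) = "department" (system_hr1) = department
- "compensation" (system_hr3) = "annual_salary" (system_hr1) = salary

Sales salaries from system_hr3: 228453
Sales salaries from system_hr1: 106382

Total: 228453 + 106382 = 334835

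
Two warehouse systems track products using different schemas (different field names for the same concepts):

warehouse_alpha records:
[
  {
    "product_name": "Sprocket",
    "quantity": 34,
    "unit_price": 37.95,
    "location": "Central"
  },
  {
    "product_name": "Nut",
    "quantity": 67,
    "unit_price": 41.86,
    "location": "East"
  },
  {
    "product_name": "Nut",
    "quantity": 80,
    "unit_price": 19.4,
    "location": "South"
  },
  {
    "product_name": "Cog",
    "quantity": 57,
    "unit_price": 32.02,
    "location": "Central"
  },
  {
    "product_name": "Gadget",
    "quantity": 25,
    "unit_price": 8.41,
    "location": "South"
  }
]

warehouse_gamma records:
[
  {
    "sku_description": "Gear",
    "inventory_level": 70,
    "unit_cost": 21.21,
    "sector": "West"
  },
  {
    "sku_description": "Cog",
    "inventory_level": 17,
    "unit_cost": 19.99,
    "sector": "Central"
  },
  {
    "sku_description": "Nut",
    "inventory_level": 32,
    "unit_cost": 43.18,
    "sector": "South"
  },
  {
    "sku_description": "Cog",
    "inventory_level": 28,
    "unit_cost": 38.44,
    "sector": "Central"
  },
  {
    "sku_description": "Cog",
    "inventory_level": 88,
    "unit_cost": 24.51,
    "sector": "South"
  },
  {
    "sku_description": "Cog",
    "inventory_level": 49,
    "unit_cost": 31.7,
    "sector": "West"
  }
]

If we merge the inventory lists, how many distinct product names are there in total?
5

Schema mapping: "product_name" (warehouse_alpha) = "sku_description" (warehouse_gamma) = product name

Products in warehouse_alpha: ['Cog', 'Gadget', 'Nut', 'Sprocket']
Products in warehouse_gamma: ['Cog', 'Gear', 'Nut']

Union (unique products): ['Cog', 'Gadget', 'Gear', 'Nut', 'Sprocket']
Count: 5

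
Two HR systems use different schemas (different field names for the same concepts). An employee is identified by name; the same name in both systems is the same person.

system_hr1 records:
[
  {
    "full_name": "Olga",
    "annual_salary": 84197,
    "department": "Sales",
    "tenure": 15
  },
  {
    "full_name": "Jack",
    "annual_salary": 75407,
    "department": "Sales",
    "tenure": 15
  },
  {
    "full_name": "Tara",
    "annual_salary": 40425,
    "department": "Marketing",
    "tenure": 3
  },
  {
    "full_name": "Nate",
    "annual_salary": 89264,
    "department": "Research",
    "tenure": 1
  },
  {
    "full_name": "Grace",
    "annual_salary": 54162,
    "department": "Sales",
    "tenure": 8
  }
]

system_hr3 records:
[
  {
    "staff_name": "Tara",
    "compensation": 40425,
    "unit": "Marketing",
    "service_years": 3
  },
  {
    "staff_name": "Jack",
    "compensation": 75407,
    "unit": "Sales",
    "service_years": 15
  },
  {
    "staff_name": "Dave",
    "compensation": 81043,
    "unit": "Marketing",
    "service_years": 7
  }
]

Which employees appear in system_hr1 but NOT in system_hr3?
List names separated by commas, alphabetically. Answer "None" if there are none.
Grace, Nate, Olga

Schema mapping: "full_name" (system_hr1) = "staff_name" (system_hr3) = employee name

Names in system_hr1: ['Grace', 'Jack', 'Nate', 'Olga', 'Tara']
Names in system_hr3: ['Dave', 'Jack', 'Tara']

In system_hr1 but not system_hr3: ['Grace', 'Nate', 'Olga']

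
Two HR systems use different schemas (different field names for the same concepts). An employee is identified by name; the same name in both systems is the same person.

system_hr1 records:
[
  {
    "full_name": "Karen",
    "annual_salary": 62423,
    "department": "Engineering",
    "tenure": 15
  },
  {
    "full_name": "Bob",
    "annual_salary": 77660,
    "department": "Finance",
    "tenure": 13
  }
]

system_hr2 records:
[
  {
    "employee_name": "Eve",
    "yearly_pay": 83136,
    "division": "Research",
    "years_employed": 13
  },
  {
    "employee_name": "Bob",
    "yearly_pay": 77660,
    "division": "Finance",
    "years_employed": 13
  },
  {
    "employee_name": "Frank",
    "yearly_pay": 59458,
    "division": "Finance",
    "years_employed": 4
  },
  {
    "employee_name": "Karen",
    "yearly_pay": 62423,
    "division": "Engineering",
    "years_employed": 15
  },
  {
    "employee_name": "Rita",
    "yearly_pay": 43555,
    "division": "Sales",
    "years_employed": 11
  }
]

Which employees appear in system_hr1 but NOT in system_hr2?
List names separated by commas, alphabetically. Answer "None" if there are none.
None

Schema mapping: "full_name" (system_hr1) = "employee_name" (system_hr2) = employee name

Names in system_hr1: ['Bob', 'Karen']
Names in system_hr2: ['Bob', 'Eve', 'Frank', 'Karen', 'Rita']

In system_hr1 but not system_hr2: None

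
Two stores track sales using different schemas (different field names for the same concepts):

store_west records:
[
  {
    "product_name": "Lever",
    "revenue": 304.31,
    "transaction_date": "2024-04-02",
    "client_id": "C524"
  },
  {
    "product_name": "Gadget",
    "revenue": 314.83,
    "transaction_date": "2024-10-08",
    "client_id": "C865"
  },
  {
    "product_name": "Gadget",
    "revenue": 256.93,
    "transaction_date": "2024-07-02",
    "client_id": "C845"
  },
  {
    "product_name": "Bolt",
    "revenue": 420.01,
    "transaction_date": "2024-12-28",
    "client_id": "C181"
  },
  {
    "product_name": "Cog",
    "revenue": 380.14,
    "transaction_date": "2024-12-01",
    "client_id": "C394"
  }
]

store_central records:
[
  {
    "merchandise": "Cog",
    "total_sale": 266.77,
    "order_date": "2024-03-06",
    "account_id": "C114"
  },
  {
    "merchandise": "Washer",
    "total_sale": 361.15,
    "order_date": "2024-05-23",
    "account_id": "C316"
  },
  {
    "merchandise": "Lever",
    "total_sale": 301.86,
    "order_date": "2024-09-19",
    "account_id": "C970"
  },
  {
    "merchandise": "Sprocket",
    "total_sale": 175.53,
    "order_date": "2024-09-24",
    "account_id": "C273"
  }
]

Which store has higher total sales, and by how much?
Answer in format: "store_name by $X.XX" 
store_west by $570.91

Schema mapping: "revenue" (store_west) = "total_sale" (store_central) = sale amount

Total for store_west: 1676.22
Total for store_central: 1105.31

Difference: |1676.22 - 1105.31| = 570.91
store_west has higher sales by $570.91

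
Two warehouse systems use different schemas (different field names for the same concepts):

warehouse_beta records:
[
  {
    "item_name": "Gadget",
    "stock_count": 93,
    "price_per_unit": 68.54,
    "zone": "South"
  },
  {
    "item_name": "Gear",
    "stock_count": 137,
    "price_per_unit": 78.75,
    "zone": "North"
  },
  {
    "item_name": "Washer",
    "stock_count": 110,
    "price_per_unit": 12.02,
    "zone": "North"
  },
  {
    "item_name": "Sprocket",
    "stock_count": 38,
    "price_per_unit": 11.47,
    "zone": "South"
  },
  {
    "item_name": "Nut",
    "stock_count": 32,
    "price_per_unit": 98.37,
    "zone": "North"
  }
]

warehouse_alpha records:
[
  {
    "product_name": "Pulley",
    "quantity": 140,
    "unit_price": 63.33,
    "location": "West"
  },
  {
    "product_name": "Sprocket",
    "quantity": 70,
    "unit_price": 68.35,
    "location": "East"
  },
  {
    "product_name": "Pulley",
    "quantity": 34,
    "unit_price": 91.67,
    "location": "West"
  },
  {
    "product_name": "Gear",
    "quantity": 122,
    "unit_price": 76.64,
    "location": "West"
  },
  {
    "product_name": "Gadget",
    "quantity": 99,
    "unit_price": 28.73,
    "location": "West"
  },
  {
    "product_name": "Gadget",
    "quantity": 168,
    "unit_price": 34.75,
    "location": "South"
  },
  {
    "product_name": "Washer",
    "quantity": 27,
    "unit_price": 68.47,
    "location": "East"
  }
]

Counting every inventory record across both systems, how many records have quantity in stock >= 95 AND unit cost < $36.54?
3

Schema mappings:
- "stock_count" (warehouse_beta) = "quantity" (warehouse_alpha) = quantity
- "price_per_unit" (warehouse_beta) = "unit_price" (warehouse_alpha) = unit cost

Records meeting both conditions in warehouse_beta: 1
Records meeting both conditions in warehouse_alpha: 2

Total: 1 + 2 = 3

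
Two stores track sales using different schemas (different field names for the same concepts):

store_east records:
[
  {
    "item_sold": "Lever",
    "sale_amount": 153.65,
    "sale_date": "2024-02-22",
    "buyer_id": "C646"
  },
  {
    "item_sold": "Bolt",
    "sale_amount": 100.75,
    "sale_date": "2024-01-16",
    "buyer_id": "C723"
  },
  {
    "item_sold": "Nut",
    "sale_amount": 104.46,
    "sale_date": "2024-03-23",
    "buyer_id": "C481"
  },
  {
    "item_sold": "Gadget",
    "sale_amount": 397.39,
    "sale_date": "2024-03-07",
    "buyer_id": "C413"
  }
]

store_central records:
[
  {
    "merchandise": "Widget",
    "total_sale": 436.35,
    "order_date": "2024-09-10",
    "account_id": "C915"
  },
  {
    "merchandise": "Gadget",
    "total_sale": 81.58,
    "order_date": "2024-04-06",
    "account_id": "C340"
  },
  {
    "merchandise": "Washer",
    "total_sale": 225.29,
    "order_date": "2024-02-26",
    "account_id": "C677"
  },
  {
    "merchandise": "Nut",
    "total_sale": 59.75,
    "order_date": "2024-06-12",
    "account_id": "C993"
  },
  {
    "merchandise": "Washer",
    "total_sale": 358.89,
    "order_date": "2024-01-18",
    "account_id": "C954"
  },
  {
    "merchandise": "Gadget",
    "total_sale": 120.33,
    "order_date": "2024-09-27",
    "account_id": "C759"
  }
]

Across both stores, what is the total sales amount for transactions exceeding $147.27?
1571.57

Schema mapping: "sale_amount" (store_east) = "total_sale" (store_central) = sale amount

Sum of sales > $147.27 in store_east: 551.04
Sum of sales > $147.27 in store_central: 1020.53

Total: 551.04 + 1020.53 = 1571.57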